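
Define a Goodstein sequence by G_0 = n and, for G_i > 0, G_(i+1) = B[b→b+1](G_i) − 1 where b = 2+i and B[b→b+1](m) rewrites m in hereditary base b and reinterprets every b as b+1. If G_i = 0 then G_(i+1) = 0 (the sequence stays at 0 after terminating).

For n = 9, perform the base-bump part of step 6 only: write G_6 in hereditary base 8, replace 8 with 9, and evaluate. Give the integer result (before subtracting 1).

step 0: 9 = 2^(2 + 1) + 1; sub 3 for 2: 3^(3 + 1) + 1; = 82; G_1 = 82−1 = 81
step 1: 81 = 3^(3 + 1); sub 4 for 3: 4^(4 + 1); = 1024; G_2 = 1024−1 = 1023
step 2: 1023 = 3·4^4 + 3·4^3 + 3·4^2 + 3·4 + 3; sub 5 for 4: 3·5^5 + 3·5^3 + 3·5^2 + 3·5 + 3; = 9843; G_3 = 9843−1 = 9842
step 3: 9842 = 3·5^5 + 3·5^3 + 3·5^2 + 3·5 + 2; sub 6 for 5: 3·6^6 + 3·6^3 + 3·6^2 + 3·6 + 2; = 140744; G_4 = 140744−1 = 140743
step 4: 140743 = 3·6^6 + 3·6^3 + 3·6^2 + 3·6 + 1; sub 7 for 6: 3·7^7 + 3·7^3 + 3·7^2 + 3·7 + 1; = 2471827; G_5 = 2471827−1 = 2471826
step 5: 2471826 = 3·7^7 + 3·7^3 + 3·7^2 + 3·7; sub 8 for 7: 3·8^8 + 3·8^3 + 3·8^2 + 3·8; = 50333400; G_6 = 50333400−1 = 50333399

1162263922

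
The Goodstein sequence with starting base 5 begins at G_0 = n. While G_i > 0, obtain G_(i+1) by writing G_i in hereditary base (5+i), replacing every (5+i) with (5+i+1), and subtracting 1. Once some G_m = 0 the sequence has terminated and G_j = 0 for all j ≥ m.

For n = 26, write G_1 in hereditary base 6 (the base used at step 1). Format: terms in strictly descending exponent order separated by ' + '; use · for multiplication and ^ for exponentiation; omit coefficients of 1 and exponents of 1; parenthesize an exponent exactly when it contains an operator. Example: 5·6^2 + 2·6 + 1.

6^2

26 —HB5→ 5^2 + 1 —bump→ 6^2 + 1 = 37 —(−1)→ 36
36 —HB6→ 6^2 —bump→ 7^2 = 49 —(−1)→ 48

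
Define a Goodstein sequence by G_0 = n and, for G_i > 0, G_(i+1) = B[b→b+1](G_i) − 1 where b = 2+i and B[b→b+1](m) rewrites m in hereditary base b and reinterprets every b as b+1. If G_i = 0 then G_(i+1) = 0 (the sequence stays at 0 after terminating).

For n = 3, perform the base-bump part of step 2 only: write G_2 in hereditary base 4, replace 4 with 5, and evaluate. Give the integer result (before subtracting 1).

[0] 3 ≡ 2 + 1 (base 2). Lift 3: 4. −1: 3.
[1] 3 ≡ 3 (base 3). Lift 4: 4. −1: 3.
[2] 3 ≡ 3 (base 4). Lift 5: 3. −1: 2.

3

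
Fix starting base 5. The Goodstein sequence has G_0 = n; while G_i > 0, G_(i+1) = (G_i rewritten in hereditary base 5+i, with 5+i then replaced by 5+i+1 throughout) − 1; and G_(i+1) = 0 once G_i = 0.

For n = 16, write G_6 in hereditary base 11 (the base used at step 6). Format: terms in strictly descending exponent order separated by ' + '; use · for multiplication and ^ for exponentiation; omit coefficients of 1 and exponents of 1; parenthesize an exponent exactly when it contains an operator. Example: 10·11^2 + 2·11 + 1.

[0] 16 ≡ 3·5 + 1 (base 5). Lift 6: 19. −1: 18.
[1] 18 ≡ 3·6 (base 6). Lift 7: 21. −1: 20.
[2] 20 ≡ 2·7 + 6 (base 7). Lift 8: 22. −1: 21.
[3] 21 ≡ 2·8 + 5 (base 8). Lift 9: 23. −1: 22.
[4] 22 ≡ 2·9 + 4 (base 9). Lift 10: 24. −1: 23.
[5] 23 ≡ 2·10 + 3 (base 10). Lift 11: 25. −1: 24.
[6] 24 ≡ 2·11 + 2 (base 11). Lift 12: 26. −1: 25.

2·11 + 2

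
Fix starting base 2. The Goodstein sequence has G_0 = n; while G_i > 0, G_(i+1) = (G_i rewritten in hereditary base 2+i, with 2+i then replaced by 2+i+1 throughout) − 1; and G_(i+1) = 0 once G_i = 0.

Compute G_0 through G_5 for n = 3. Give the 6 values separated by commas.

base 2: 3 = 2 + 1; at 3: 3 + 1 = 4; next = 3
base 3: 3 = 3; at 4: 4 = 4; next = 3
base 4: 3 = 3; at 5: 3 = 3; next = 2
base 5: 2 = 2; at 6: 2 = 2; next = 1
base 6: 1 = 1; at 7: 1 = 1; next = 0

3, 3, 3, 2, 1, 0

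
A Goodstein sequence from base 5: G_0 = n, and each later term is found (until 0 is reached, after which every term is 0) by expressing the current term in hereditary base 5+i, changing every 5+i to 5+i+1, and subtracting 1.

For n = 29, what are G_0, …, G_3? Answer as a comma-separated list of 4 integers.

29, 39, 51, 65

(0) 29|_5 = 5^2 + 4 ↦ 6^2 + 4|_6 = 40 ⇒ 39
(1) 39|_6 = 6^2 + 3 ↦ 7^2 + 3|_7 = 52 ⇒ 51
(2) 51|_7 = 7^2 + 2 ↦ 8^2 + 2|_8 = 66 ⇒ 65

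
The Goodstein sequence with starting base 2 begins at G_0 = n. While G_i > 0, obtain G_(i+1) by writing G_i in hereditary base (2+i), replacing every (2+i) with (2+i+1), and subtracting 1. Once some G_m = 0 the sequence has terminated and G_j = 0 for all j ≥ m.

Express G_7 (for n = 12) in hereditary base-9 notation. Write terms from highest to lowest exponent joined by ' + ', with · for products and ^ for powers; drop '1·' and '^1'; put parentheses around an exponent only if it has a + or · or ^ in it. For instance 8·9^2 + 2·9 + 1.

G_0 = 12. HB_2(12) = 2^(2 + 1) + 2^2. Bump = 108. G_1 = 107.
G_1 = 107. HB_3(107) = 3^(3 + 1) + 2·3^2 + 2·3 + 2. Bump = 1066. G_2 = 1065.
G_2 = 1065. HB_4(1065) = 4^(4 + 1) + 2·4^2 + 2·4 + 1. Bump = 15686. G_3 = 15685.
G_3 = 15685. HB_5(15685) = 5^(5 + 1) + 2·5^2 + 2·5. Bump = 280020. G_4 = 280019.
G_4 = 280019. HB_6(280019) = 6^(6 + 1) + 2·6^2 + 6 + 5. Bump = 5764911. G_5 = 5764910.
G_5 = 5764910. HB_7(5764910) = 7^(7 + 1) + 2·7^2 + 7 + 4. Bump = 134217868. G_6 = 134217867.
G_6 = 134217867. HB_8(134217867) = 8^(8 + 1) + 2·8^2 + 8 + 3. Bump = 3486784575. G_7 = 3486784574.
G_7 = 3486784574. HB_9(3486784574) = 9^(9 + 1) + 2·9^2 + 9 + 2. Bump = 100000000212. G_8 = 100000000211.

9^(9 + 1) + 2·9^2 + 9 + 2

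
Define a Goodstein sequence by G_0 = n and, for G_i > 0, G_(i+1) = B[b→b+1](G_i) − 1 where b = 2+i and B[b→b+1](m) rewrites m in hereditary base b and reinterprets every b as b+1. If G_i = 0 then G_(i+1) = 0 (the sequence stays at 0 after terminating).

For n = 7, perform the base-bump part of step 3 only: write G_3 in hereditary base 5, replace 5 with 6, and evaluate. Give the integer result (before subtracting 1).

46658

base 2: 7 = 2^2 + 2 + 1; at 3: 3^3 + 3 + 1 = 31; next = 30
base 3: 30 = 3^3 + 3; at 4: 4^4 + 4 = 260; next = 259
base 4: 259 = 4^4 + 3; at 5: 5^5 + 3 = 3128; next = 3127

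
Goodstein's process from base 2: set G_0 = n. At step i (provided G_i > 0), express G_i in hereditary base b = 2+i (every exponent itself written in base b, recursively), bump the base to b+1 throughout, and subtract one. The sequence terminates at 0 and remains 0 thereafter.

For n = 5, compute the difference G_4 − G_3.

[0] 5 ≡ 2^2 + 1 (base 2). Lift 3: 28. −1: 27.
[1] 27 ≡ 3^3 (base 3). Lift 4: 256. −1: 255.
[2] 255 ≡ 3·4^3 + 3·4^2 + 3·4 + 3 (base 4). Lift 5: 468. −1: 467.
[3] 467 ≡ 3·5^3 + 3·5^2 + 3·5 + 2 (base 5). Lift 6: 776. −1: 775.

308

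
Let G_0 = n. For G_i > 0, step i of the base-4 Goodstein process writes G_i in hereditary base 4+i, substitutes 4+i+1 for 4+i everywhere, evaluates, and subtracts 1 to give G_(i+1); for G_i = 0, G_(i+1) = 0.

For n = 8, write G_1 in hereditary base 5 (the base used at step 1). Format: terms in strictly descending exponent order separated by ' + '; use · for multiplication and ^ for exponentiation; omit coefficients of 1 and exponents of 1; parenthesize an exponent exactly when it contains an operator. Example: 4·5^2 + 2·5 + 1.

step 0: 8 = 2·4; sub 5 for 4: 2·5; = 10; G_1 = 10−1 = 9
step 1: 9 = 5 + 4; sub 6 for 5: 6 + 4; = 10; G_2 = 10−1 = 9

5 + 4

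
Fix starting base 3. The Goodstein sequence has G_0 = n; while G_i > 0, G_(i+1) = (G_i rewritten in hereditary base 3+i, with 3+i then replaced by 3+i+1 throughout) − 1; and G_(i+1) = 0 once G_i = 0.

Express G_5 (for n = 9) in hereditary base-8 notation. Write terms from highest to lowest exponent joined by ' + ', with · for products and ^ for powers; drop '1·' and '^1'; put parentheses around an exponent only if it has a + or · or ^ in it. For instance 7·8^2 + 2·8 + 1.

base 3: 9 = 3^2; at 4: 4^2 = 16; next = 15
base 4: 15 = 3·4 + 3; at 5: 3·5 + 3 = 18; next = 17
base 5: 17 = 3·5 + 2; at 6: 3·6 + 2 = 20; next = 19
base 6: 19 = 3·6 + 1; at 7: 3·7 + 1 = 22; next = 21
base 7: 21 = 3·7; at 8: 3·8 = 24; next = 23

2·8 + 7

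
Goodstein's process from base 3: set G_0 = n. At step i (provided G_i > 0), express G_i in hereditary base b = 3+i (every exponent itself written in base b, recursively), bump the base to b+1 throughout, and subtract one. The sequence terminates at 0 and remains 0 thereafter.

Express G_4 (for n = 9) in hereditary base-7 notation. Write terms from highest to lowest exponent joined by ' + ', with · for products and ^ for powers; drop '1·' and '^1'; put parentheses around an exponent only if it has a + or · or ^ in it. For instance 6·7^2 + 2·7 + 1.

(0) 9|_3 = 3^2 ↦ 4^2|_4 = 16 ⇒ 15
(1) 15|_4 = 3·4 + 3 ↦ 3·5 + 3|_5 = 18 ⇒ 17
(2) 17|_5 = 3·5 + 2 ↦ 3·6 + 2|_6 = 20 ⇒ 19
(3) 19|_6 = 3·6 + 1 ↦ 3·7 + 1|_7 = 22 ⇒ 21
(4) 21|_7 = 3·7 ↦ 3·8|_8 = 24 ⇒ 23

3·7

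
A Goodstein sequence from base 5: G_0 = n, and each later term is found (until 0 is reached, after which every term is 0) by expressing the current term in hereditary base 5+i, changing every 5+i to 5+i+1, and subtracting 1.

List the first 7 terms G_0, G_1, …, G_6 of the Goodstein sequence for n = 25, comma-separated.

[0] 25 ≡ 5^2 (base 5). Lift 6: 36. −1: 35.
[1] 35 ≡ 5·6 + 5 (base 6). Lift 7: 40. −1: 39.
[2] 39 ≡ 5·7 + 4 (base 7). Lift 8: 44. −1: 43.
[3] 43 ≡ 5·8 + 3 (base 8). Lift 9: 48. −1: 47.
[4] 47 ≡ 5·9 + 2 (base 9). Lift 10: 52. −1: 51.
[5] 51 ≡ 5·10 + 1 (base 10). Lift 11: 56. −1: 55.

25, 35, 39, 43, 47, 51, 55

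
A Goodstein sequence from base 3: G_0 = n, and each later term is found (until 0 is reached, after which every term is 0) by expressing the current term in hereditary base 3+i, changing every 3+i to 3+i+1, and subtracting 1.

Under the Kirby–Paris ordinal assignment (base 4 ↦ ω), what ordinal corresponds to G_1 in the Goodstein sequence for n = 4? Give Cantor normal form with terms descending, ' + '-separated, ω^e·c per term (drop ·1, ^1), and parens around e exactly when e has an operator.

ω

step 0: 4 = 3 + 1; sub 4 for 3: 4 + 1; = 5; G_1 = 5−1 = 4
step 1: 4 = 4; sub 5 for 4: 5; = 5; G_2 = 5−1 = 4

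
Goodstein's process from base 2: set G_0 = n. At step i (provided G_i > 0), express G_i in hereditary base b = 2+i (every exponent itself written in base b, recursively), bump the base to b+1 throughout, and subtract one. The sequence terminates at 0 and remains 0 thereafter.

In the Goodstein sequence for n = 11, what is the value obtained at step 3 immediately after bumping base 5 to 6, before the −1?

279938

base 2: 11 = 2^(2 + 1) + 2 + 1; at 3: 3^(3 + 1) + 3 + 1 = 85; next = 84
base 3: 84 = 3^(3 + 1) + 3; at 4: 4^(4 + 1) + 4 = 1028; next = 1027
base 4: 1027 = 4^(4 + 1) + 3; at 5: 5^(5 + 1) + 3 = 15628; next = 15627
base 5: 15627 = 5^(5 + 1) + 2; at 6: 6^(6 + 1) + 2 = 279938; next = 279937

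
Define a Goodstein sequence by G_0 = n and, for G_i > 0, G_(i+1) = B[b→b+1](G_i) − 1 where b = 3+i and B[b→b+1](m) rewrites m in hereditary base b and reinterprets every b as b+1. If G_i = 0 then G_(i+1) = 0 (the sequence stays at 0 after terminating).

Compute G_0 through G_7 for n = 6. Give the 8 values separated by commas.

[0] 6 ≡ 2·3 (base 3). Lift 4: 8. −1: 7.
[1] 7 ≡ 4 + 3 (base 4). Lift 5: 8. −1: 7.
[2] 7 ≡ 5 + 2 (base 5). Lift 6: 8. −1: 7.
[3] 7 ≡ 6 + 1 (base 6). Lift 7: 8. −1: 7.
[4] 7 ≡ 7 (base 7). Lift 8: 8. −1: 7.
[5] 7 ≡ 7 (base 8). Lift 9: 7. −1: 6.
[6] 6 ≡ 6 (base 9). Lift 10: 6. −1: 5.

6, 7, 7, 7, 7, 7, 6, 5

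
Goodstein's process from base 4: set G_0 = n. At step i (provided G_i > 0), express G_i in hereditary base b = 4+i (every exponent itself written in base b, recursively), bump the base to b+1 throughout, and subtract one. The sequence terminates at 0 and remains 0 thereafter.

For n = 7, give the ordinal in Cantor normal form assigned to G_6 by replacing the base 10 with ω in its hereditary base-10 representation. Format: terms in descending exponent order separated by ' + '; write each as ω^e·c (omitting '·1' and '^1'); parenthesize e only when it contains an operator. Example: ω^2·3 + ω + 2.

5

7 —HB4→ 4 + 3 —bump→ 5 + 3 = 8 —(−1)→ 7
7 —HB5→ 5 + 2 —bump→ 6 + 2 = 8 —(−1)→ 7
7 —HB6→ 6 + 1 —bump→ 7 + 1 = 8 —(−1)→ 7
7 —HB7→ 7 —bump→ 8 = 8 —(−1)→ 7
7 —HB8→ 7 —bump→ 7 = 7 —(−1)→ 6
6 —HB9→ 6 —bump→ 6 = 6 —(−1)→ 5
5 —HB10→ 5 —bump→ 5 = 5 —(−1)→ 4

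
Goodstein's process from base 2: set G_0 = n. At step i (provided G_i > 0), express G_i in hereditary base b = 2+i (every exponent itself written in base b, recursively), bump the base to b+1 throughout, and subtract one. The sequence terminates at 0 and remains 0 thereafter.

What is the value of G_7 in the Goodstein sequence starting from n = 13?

step 0: 13 = 2^(2 + 1) + 2^2 + 1; sub 3 for 2: 3^(3 + 1) + 3^3 + 1; = 109; G_1 = 109−1 = 108
step 1: 108 = 3^(3 + 1) + 3^3; sub 4 for 3: 4^(4 + 1) + 4^4; = 1280; G_2 = 1280−1 = 1279
step 2: 1279 = 4^(4 + 1) + 3·4^3 + 3·4^2 + 3·4 + 3; sub 5 for 4: 5^(5 + 1) + 3·5^3 + 3·5^2 + 3·5 + 3; = 16093; G_3 = 16093−1 = 16092
step 3: 16092 = 5^(5 + 1) + 3·5^3 + 3·5^2 + 3·5 + 2; sub 6 for 5: 6^(6 + 1) + 3·6^3 + 3·6^2 + 3·6 + 2; = 280712; G_4 = 280712−1 = 280711
step 4: 280711 = 6^(6 + 1) + 3·6^3 + 3·6^2 + 3·6 + 1; sub 7 for 6: 7^(7 + 1) + 3·7^3 + 3·7^2 + 3·7 + 1; = 5765999; G_5 = 5765999−1 = 5765998
step 5: 5765998 = 7^(7 + 1) + 3·7^3 + 3·7^2 + 3·7; sub 8 for 7: 8^(8 + 1) + 3·8^3 + 3·8^2 + 3·8; = 134219480; G_6 = 134219480−1 = 134219479
step 6: 134219479 = 8^(8 + 1) + 3·8^3 + 3·8^2 + 2·8 + 7; sub 9 for 8: 9^(9 + 1) + 3·9^3 + 3·9^2 + 2·9 + 7; = 3486786856; G_7 = 3486786856−1 = 3486786855

3486786855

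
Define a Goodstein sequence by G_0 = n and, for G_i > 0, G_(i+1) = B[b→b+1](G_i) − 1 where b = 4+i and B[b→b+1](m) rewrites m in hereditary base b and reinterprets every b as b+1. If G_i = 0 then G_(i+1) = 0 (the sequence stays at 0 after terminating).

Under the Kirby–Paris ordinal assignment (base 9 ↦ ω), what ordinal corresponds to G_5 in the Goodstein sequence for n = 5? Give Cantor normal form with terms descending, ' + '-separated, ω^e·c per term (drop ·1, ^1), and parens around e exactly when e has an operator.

2

base 4: 5 = 4 + 1; at 5: 5 + 1 = 6; next = 5
base 5: 5 = 5; at 6: 6 = 6; next = 5
base 6: 5 = 5; at 7: 5 = 5; next = 4
base 7: 4 = 4; at 8: 4 = 4; next = 3
base 8: 3 = 3; at 9: 3 = 3; next = 2
base 9: 2 = 2; at 10: 2 = 2; next = 1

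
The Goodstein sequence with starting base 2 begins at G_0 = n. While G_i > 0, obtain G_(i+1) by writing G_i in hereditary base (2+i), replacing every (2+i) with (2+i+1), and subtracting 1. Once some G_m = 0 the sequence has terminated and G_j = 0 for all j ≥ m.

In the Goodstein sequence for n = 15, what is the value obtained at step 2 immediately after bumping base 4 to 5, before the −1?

base 2: 15 = 2^(2 + 1) + 2^2 + 2 + 1; at 3: 3^(3 + 1) + 3^3 + 3 + 1 = 112; next = 111
base 3: 111 = 3^(3 + 1) + 3^3 + 3; at 4: 4^(4 + 1) + 4^4 + 4 = 1284; next = 1283
base 4: 1283 = 4^(4 + 1) + 4^4 + 3; at 5: 5^(5 + 1) + 5^5 + 3 = 18753; next = 18752

18753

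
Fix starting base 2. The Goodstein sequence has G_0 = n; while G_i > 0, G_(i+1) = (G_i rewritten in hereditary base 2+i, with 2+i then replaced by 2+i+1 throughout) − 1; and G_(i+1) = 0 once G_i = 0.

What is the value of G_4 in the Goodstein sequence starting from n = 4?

83

i=0: 4 = 2^2 (b=2); 2→3: 3^3 = 27; 27−1 = 26
i=1: 26 = 2·3^2 + 2·3 + 2 (b=3); 3→4: 2·4^2 + 2·4 + 2 = 42; 42−1 = 41
i=2: 41 = 2·4^2 + 2·4 + 1 (b=4); 4→5: 2·5^2 + 2·5 + 1 = 61; 61−1 = 60
i=3: 60 = 2·5^2 + 2·5 (b=5); 5→6: 2·6^2 + 2·6 = 84; 84−1 = 83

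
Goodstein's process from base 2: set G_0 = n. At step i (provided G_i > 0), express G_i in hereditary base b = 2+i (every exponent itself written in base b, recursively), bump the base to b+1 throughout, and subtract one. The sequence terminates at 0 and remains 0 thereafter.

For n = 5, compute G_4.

G_0=5  [base 2] 2^2 + 1  →[2↦3]→  3^3 + 1 = 28  −1 ⇒ G_1=27
G_1=27  [base 3] 3^3  →[3↦4]→  4^4 = 256  −1 ⇒ G_2=255
G_2=255  [base 4] 3·4^3 + 3·4^2 + 3·4 + 3  →[4↦5]→  3·5^3 + 3·5^2 + 3·5 + 3 = 468  −1 ⇒ G_3=467
G_3=467  [base 5] 3·5^3 + 3·5^2 + 3·5 + 2  →[5↦6]→  3·6^3 + 3·6^2 + 3·6 + 2 = 776  −1 ⇒ G_4=775
G_4=775  [base 6] 3·6^3 + 3·6^2 + 3·6 + 1  →[6↦7]→  3·7^3 + 3·7^2 + 3·7 + 1 = 1198  −1 ⇒ G_5=1197

775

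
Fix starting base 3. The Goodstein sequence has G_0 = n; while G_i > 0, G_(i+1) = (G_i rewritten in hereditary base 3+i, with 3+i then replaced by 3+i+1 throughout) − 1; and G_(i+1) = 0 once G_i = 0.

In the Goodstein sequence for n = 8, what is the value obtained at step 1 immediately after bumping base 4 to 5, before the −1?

11

(0) 8|_3 = 2·3 + 2 ↦ 2·4 + 2|_4 = 10 ⇒ 9
(1) 9|_4 = 2·4 + 1 ↦ 2·5 + 1|_5 = 11 ⇒ 10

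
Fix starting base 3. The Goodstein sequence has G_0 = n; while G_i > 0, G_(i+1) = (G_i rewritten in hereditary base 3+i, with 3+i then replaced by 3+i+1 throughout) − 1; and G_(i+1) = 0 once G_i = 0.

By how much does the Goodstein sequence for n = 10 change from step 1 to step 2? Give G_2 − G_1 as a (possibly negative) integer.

8

G_0=10  [base 3] 3^2 + 1  →[3↦4]→  4^2 + 1 = 17  −1 ⇒ G_1=16
G_1=16  [base 4] 4^2  →[4↦5]→  5^2 = 25  −1 ⇒ G_2=24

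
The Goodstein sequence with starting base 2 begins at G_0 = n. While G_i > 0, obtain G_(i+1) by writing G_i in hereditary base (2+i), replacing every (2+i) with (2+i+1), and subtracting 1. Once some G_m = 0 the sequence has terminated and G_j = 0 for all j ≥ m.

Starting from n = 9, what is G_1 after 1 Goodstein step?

81

9 —HB2→ 2^(2 + 1) + 1 —bump→ 3^(3 + 1) + 1 = 82 —(−1)→ 81
81 —HB3→ 3^(3 + 1) —bump→ 4^(4 + 1) = 1024 —(−1)→ 1023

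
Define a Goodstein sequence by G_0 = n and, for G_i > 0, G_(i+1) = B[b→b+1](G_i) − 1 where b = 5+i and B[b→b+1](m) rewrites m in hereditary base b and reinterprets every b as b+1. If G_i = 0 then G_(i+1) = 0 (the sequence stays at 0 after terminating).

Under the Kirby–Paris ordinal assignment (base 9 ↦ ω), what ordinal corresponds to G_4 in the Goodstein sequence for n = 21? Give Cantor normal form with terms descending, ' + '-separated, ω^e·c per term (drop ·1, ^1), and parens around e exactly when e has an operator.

base 5: 21 = 4·5 + 1; at 6: 4·6 + 1 = 25; next = 24
base 6: 24 = 4·6; at 7: 4·7 = 28; next = 27
base 7: 27 = 3·7 + 6; at 8: 3·8 + 6 = 30; next = 29
base 8: 29 = 3·8 + 5; at 9: 3·9 + 5 = 32; next = 31
base 9: 31 = 3·9 + 4; at 10: 3·10 + 4 = 34; next = 33

ω·3 + 4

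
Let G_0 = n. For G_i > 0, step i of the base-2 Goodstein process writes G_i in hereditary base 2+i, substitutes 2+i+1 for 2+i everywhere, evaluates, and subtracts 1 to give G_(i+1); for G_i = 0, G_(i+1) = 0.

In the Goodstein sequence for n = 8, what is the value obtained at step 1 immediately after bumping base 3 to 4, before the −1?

(0) 8|_2 = 2^(2 + 1) ↦ 3^(3 + 1)|_3 = 81 ⇒ 80
(1) 80|_3 = 2·3^3 + 2·3^2 + 2·3 + 2 ↦ 2·4^4 + 2·4^2 + 2·4 + 2|_4 = 554 ⇒ 553

554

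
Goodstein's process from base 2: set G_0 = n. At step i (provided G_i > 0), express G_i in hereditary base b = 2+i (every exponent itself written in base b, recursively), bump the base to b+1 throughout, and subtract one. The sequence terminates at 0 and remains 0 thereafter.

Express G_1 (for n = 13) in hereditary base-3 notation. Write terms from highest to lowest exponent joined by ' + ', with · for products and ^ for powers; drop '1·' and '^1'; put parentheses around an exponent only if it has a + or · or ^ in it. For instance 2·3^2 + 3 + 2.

3^(3 + 1) + 3^3

[0] 13 ≡ 2^(2 + 1) + 2^2 + 1 (base 2). Lift 3: 109. −1: 108.
[1] 108 ≡ 3^(3 + 1) + 3^3 (base 3). Lift 4: 1280. −1: 1279.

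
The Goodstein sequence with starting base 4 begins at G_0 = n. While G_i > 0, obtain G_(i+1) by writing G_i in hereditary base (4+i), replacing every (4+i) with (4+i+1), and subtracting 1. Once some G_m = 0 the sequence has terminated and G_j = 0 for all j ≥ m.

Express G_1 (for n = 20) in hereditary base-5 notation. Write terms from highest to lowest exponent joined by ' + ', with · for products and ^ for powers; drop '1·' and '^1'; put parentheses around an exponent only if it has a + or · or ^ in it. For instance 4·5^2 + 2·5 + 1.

G_0 = 20. HB_4(20) = 4^2 + 4. Bump = 30. G_1 = 29.
G_1 = 29. HB_5(29) = 5^2 + 4. Bump = 40. G_2 = 39.

5^2 + 4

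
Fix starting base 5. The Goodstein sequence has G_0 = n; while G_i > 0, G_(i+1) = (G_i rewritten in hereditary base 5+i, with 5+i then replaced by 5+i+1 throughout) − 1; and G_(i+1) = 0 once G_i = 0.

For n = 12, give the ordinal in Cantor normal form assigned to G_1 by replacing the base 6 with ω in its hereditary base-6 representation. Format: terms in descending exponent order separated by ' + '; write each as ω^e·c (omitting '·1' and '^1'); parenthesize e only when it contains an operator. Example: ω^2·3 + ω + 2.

base 5: 12 = 2·5 + 2; at 6: 2·6 + 2 = 14; next = 13
base 6: 13 = 2·6 + 1; at 7: 2·7 + 1 = 15; next = 14

ω·2 + 1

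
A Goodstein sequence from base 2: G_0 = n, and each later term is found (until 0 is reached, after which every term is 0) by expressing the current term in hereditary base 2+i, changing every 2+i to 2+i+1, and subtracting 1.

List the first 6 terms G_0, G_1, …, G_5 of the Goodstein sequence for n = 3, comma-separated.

G_0=3  [base 2] 2 + 1  →[2↦3]→  3 + 1 = 4  −1 ⇒ G_1=3
G_1=3  [base 3] 3  →[3↦4]→  4 = 4  −1 ⇒ G_2=3
G_2=3  [base 4] 3  →[4↦5]→  3 = 3  −1 ⇒ G_3=2
G_3=2  [base 5] 2  →[5↦6]→  2 = 2  −1 ⇒ G_4=1
G_4=1  [base 6] 1  →[6↦7]→  1 = 1  −1 ⇒ G_5=0

3, 3, 3, 2, 1, 0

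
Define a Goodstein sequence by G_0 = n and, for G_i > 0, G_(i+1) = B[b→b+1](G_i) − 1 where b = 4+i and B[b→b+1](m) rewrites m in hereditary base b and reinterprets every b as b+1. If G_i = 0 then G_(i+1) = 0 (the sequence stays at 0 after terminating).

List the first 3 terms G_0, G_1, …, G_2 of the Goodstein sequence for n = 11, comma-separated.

11, 12, 13

base 4: 11 = 2·4 + 3; at 5: 2·5 + 3 = 13; next = 12
base 5: 12 = 2·5 + 2; at 6: 2·6 + 2 = 14; next = 13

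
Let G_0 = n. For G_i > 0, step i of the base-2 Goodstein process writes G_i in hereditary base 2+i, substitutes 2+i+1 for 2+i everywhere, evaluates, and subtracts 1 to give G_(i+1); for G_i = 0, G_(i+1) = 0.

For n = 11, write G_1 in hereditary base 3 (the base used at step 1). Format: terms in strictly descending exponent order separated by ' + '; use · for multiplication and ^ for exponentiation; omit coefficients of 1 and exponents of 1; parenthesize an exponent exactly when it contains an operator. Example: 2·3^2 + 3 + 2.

G_0 = 11. HB_2(11) = 2^(2 + 1) + 2 + 1. Bump = 85. G_1 = 84.
G_1 = 84. HB_3(84) = 3^(3 + 1) + 3. Bump = 1028. G_2 = 1027.

3^(3 + 1) + 3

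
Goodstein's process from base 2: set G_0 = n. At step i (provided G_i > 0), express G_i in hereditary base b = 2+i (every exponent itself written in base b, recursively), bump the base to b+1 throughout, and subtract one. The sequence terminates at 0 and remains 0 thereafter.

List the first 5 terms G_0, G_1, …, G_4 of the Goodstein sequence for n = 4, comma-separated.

4, 26, 41, 60, 83

[0] 4 ≡ 2^2 (base 2). Lift 3: 27. −1: 26.
[1] 26 ≡ 2·3^2 + 2·3 + 2 (base 3). Lift 4: 42. −1: 41.
[2] 41 ≡ 2·4^2 + 2·4 + 1 (base 4). Lift 5: 61. −1: 60.
[3] 60 ≡ 2·5^2 + 2·5 (base 5). Lift 6: 84. −1: 83.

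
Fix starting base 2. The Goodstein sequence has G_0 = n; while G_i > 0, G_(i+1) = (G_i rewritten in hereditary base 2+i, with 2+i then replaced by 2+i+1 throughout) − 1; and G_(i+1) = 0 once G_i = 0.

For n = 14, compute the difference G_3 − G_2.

17469

[0] 14 ≡ 2^(2 + 1) + 2^2 + 2 (base 2). Lift 3: 111. −1: 110.
[1] 110 ≡ 3^(3 + 1) + 3^3 + 2 (base 3). Lift 4: 1282. −1: 1281.
[2] 1281 ≡ 4^(4 + 1) + 4^4 + 1 (base 4). Lift 5: 18751. −1: 18750.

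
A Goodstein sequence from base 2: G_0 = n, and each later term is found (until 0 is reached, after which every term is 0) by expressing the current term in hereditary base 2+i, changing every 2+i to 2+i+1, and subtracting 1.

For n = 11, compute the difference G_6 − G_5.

[0] 11 ≡ 2^(2 + 1) + 2 + 1 (base 2). Lift 3: 85. −1: 84.
[1] 84 ≡ 3^(3 + 1) + 3 (base 3). Lift 4: 1028. −1: 1027.
[2] 1027 ≡ 4^(4 + 1) + 3 (base 4). Lift 5: 15628. −1: 15627.
[3] 15627 ≡ 5^(5 + 1) + 2 (base 5). Lift 6: 279938. −1: 279937.
[4] 279937 ≡ 6^(6 + 1) + 1 (base 6). Lift 7: 5764802. −1: 5764801.
[5] 5764801 ≡ 7^(7 + 1) (base 7). Lift 8: 134217728. −1: 134217727.

128452926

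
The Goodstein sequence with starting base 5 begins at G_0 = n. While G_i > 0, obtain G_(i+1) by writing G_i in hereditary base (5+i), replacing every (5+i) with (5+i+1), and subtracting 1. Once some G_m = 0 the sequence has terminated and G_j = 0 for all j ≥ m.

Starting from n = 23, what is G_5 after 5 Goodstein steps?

i=0: 23 = 4·5 + 3 (b=5); 5→6: 4·6 + 3 = 27; 27−1 = 26
i=1: 26 = 4·6 + 2 (b=6); 6→7: 4·7 + 2 = 30; 30−1 = 29
i=2: 29 = 4·7 + 1 (b=7); 7→8: 4·8 + 1 = 33; 33−1 = 32
i=3: 32 = 4·8 (b=8); 8→9: 4·9 = 36; 36−1 = 35
i=4: 35 = 3·9 + 8 (b=9); 9→10: 3·10 + 8 = 38; 38−1 = 37
i=5: 37 = 3·10 + 7 (b=10); 10→11: 3·11 + 7 = 40; 40−1 = 39

37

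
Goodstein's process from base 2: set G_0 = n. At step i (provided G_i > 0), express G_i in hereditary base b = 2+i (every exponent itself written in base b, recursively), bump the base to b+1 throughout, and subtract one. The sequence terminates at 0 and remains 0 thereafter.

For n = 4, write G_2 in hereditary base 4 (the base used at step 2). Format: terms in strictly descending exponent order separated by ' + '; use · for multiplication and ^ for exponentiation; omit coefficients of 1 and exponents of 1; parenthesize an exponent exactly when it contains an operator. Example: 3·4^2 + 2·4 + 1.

4 —HB2→ 2^2 —bump→ 3^3 = 27 —(−1)→ 26
26 —HB3→ 2·3^2 + 2·3 + 2 —bump→ 2·4^2 + 2·4 + 2 = 42 —(−1)→ 41
41 —HB4→ 2·4^2 + 2·4 + 1 —bump→ 2·5^2 + 2·5 + 1 = 61 —(−1)→ 60

2·4^2 + 2·4 + 1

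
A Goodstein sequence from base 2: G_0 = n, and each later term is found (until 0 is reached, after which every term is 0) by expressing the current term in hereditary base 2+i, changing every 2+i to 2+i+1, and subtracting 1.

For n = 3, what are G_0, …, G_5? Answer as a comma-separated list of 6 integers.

3, 3, 3, 2, 1, 0

base 2: 3 = 2 + 1; at 3: 3 + 1 = 4; next = 3
base 3: 3 = 3; at 4: 4 = 4; next = 3
base 4: 3 = 3; at 5: 3 = 3; next = 2
base 5: 2 = 2; at 6: 2 = 2; next = 1
base 6: 1 = 1; at 7: 1 = 1; next = 0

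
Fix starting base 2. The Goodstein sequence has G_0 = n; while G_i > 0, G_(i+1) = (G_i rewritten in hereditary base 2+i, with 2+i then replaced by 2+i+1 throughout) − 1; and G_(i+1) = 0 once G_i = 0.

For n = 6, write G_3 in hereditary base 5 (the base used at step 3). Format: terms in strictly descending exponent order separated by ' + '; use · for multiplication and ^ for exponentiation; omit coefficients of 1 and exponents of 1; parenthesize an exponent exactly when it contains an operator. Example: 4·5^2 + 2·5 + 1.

G_0 = 6. HB_2(6) = 2^2 + 2. Bump = 30. G_1 = 29.
G_1 = 29. HB_3(29) = 3^3 + 2. Bump = 258. G_2 = 257.
G_2 = 257. HB_4(257) = 4^4 + 1. Bump = 3126. G_3 = 3125.
G_3 = 3125. HB_5(3125) = 5^5. Bump = 46656. G_4 = 46655.

5^5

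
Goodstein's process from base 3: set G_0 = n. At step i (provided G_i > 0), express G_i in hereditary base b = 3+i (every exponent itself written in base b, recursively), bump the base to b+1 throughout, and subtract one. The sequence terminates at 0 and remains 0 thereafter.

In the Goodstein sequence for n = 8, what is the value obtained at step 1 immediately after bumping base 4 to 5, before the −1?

step 0: 8 = 2·3 + 2; sub 4 for 3: 2·4 + 2; = 10; G_1 = 10−1 = 9
step 1: 9 = 2·4 + 1; sub 5 for 4: 2·5 + 1; = 11; G_2 = 11−1 = 10

11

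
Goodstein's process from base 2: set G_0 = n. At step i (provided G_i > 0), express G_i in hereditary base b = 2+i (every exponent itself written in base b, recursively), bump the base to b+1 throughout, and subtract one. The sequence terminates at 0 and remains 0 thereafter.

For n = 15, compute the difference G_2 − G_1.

G_0=15  [base 2] 2^(2 + 1) + 2^2 + 2 + 1  →[2↦3]→  3^(3 + 1) + 3^3 + 3 + 1 = 112  −1 ⇒ G_1=111
G_1=111  [base 3] 3^(3 + 1) + 3^3 + 3  →[3↦4]→  4^(4 + 1) + 4^4 + 4 = 1284  −1 ⇒ G_2=1283

1172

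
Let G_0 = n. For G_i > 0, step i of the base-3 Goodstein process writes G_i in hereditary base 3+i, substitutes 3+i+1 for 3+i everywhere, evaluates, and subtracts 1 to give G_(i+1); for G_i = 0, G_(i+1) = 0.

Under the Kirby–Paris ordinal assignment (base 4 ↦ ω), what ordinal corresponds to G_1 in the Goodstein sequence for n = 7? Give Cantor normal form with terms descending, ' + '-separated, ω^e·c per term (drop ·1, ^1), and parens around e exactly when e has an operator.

ω·2

base 3: 7 = 2·3 + 1; at 4: 2·4 + 1 = 9; next = 8
base 4: 8 = 2·4; at 5: 2·5 = 10; next = 9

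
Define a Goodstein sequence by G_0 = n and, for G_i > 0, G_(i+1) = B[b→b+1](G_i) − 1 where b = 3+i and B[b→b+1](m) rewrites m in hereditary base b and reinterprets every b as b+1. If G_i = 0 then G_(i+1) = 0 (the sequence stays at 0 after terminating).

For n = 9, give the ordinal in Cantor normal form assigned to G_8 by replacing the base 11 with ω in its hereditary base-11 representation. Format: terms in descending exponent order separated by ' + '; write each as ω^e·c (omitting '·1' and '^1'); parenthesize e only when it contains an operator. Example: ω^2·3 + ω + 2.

G_0=9  [base 3] 3^2  →[3↦4]→  4^2 = 16  −1 ⇒ G_1=15
G_1=15  [base 4] 3·4 + 3  →[4↦5]→  3·5 + 3 = 18  −1 ⇒ G_2=17
G_2=17  [base 5] 3·5 + 2  →[5↦6]→  3·6 + 2 = 20  −1 ⇒ G_3=19
G_3=19  [base 6] 3·6 + 1  →[6↦7]→  3·7 + 1 = 22  −1 ⇒ G_4=21
G_4=21  [base 7] 3·7  →[7↦8]→  3·8 = 24  −1 ⇒ G_5=23
G_5=23  [base 8] 2·8 + 7  →[8↦9]→  2·9 + 7 = 25  −1 ⇒ G_6=24
G_6=24  [base 9] 2·9 + 6  →[9↦10]→  2·10 + 6 = 26  −1 ⇒ G_7=25
G_7=25  [base 10] 2·10 + 5  →[10↦11]→  2·11 + 5 = 27  −1 ⇒ G_8=26

ω·2 + 4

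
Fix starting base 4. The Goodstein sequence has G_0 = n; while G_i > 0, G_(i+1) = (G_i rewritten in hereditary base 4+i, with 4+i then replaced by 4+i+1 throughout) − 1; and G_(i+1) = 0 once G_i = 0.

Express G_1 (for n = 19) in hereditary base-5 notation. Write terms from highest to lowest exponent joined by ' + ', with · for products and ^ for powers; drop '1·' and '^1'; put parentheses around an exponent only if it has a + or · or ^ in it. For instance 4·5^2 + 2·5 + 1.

G_0 = 19. HB_4(19) = 4^2 + 3. Bump = 28. G_1 = 27.
G_1 = 27. HB_5(27) = 5^2 + 2. Bump = 38. G_2 = 37.

5^2 + 2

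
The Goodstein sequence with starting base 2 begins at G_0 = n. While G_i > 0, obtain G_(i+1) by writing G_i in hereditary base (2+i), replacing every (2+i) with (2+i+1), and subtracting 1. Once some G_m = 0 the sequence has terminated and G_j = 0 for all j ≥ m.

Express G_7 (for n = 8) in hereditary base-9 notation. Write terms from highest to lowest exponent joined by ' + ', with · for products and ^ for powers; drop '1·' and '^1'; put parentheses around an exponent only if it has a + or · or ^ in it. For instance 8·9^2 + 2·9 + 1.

base 2: 8 = 2^(2 + 1); at 3: 3^(3 + 1) = 81; next = 80
base 3: 80 = 2·3^3 + 2·3^2 + 2·3 + 2; at 4: 2·4^4 + 2·4^2 + 2·4 + 2 = 554; next = 553
base 4: 553 = 2·4^4 + 2·4^2 + 2·4 + 1; at 5: 2·5^5 + 2·5^2 + 2·5 + 1 = 6311; next = 6310
base 5: 6310 = 2·5^5 + 2·5^2 + 2·5; at 6: 2·6^6 + 2·6^2 + 2·6 = 93396; next = 93395
base 6: 93395 = 2·6^6 + 2·6^2 + 6 + 5; at 7: 2·7^7 + 2·7^2 + 7 + 5 = 1647196; next = 1647195
base 7: 1647195 = 2·7^7 + 2·7^2 + 7 + 4; at 8: 2·8^8 + 2·8^2 + 8 + 4 = 33554572; next = 33554571
base 8: 33554571 = 2·8^8 + 2·8^2 + 8 + 3; at 9: 2·9^9 + 2·9^2 + 9 + 3 = 774841152; next = 774841151
base 9: 774841151 = 2·9^9 + 2·9^2 + 9 + 2; at 10: 2·10^10 + 2·10^2 + 10 + 2 = 20000000212; next = 20000000211

2·9^9 + 2·9^2 + 9 + 2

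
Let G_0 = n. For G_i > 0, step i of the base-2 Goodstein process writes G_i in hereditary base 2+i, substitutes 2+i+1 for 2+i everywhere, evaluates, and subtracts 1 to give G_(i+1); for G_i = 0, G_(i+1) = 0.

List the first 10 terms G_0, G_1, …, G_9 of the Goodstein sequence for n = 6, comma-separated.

step 0: 6 = 2^2 + 2; sub 3 for 2: 3^3 + 3; = 30; G_1 = 30−1 = 29
step 1: 29 = 3^3 + 2; sub 4 for 3: 4^4 + 2; = 258; G_2 = 258−1 = 257
step 2: 257 = 4^4 + 1; sub 5 for 4: 5^5 + 1; = 3126; G_3 = 3126−1 = 3125
step 3: 3125 = 5^5; sub 6 for 5: 6^6; = 46656; G_4 = 46656−1 = 46655
step 4: 46655 = 5·6^5 + 5·6^4 + 5·6^3 + 5·6^2 + 5·6 + 5; sub 7 for 6: 5·7^5 + 5·7^4 + 5·7^3 + 5·7^2 + 5·7 + 5; = 98040; G_5 = 98040−1 = 98039
step 5: 98039 = 5·7^5 + 5·7^4 + 5·7^3 + 5·7^2 + 5·7 + 4; sub 8 for 7: 5·8^5 + 5·8^4 + 5·8^3 + 5·8^2 + 5·8 + 4; = 187244; G_6 = 187244−1 = 187243
step 6: 187243 = 5·8^5 + 5·8^4 + 5·8^3 + 5·8^2 + 5·8 + 3; sub 9 for 8: 5·9^5 + 5·9^4 + 5·9^3 + 5·9^2 + 5·9 + 3; = 332148; G_7 = 332148−1 = 332147
step 7: 332147 = 5·9^5 + 5·9^4 + 5·9^3 + 5·9^2 + 5·9 + 2; sub 10 for 9: 5·10^5 + 5·10^4 + 5·10^3 + 5·10^2 + 5·10 + 2; = 555552; G_8 = 555552−1 = 555551
step 8: 555551 = 5·10^5 + 5·10^4 + 5·10^3 + 5·10^2 + 5·10 + 1; sub 11 for 10: 5·11^5 + 5·11^4 + 5·11^3 + 5·11^2 + 5·11 + 1; = 885776; G_9 = 885776−1 = 885775

6, 29, 257, 3125, 46655, 98039, 187243, 332147, 555551, 885775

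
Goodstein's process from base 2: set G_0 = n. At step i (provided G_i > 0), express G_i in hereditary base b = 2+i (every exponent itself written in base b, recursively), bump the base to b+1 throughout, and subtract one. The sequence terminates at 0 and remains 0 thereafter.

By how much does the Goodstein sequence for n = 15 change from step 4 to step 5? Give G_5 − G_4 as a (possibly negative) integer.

6261751

base 2: 15 = 2^(2 + 1) + 2^2 + 2 + 1; at 3: 3^(3 + 1) + 3^3 + 3 + 1 = 112; next = 111
base 3: 111 = 3^(3 + 1) + 3^3 + 3; at 4: 4^(4 + 1) + 4^4 + 4 = 1284; next = 1283
base 4: 1283 = 4^(4 + 1) + 4^4 + 3; at 5: 5^(5 + 1) + 5^5 + 3 = 18753; next = 18752
base 5: 18752 = 5^(5 + 1) + 5^5 + 2; at 6: 6^(6 + 1) + 6^6 + 2 = 326594; next = 326593
base 6: 326593 = 6^(6 + 1) + 6^6 + 1; at 7: 7^(7 + 1) + 7^7 + 1 = 6588345; next = 6588344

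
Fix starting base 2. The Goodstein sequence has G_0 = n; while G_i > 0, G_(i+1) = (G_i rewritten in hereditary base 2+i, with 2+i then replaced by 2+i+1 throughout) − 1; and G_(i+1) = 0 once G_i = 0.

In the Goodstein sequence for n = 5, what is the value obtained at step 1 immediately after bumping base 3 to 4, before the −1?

base 2: 5 = 2^2 + 1; at 3: 3^3 + 1 = 28; next = 27
base 3: 27 = 3^3; at 4: 4^4 = 256; next = 255

256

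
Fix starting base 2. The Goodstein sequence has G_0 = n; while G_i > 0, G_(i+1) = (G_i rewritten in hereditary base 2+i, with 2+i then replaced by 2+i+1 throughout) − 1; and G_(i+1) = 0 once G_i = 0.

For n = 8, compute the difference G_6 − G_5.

31907376

8 —HB2→ 2^(2 + 1) —bump→ 3^(3 + 1) = 81 —(−1)→ 80
80 —HB3→ 2·3^3 + 2·3^2 + 2·3 + 2 —bump→ 2·4^4 + 2·4^2 + 2·4 + 2 = 554 —(−1)→ 553
553 —HB4→ 2·4^4 + 2·4^2 + 2·4 + 1 —bump→ 2·5^5 + 2·5^2 + 2·5 + 1 = 6311 —(−1)→ 6310
6310 —HB5→ 2·5^5 + 2·5^2 + 2·5 —bump→ 2·6^6 + 2·6^2 + 2·6 = 93396 —(−1)→ 93395
93395 —HB6→ 2·6^6 + 2·6^2 + 6 + 5 —bump→ 2·7^7 + 2·7^2 + 7 + 5 = 1647196 —(−1)→ 1647195
1647195 —HB7→ 2·7^7 + 2·7^2 + 7 + 4 —bump→ 2·8^8 + 2·8^2 + 8 + 4 = 33554572 —(−1)→ 33554571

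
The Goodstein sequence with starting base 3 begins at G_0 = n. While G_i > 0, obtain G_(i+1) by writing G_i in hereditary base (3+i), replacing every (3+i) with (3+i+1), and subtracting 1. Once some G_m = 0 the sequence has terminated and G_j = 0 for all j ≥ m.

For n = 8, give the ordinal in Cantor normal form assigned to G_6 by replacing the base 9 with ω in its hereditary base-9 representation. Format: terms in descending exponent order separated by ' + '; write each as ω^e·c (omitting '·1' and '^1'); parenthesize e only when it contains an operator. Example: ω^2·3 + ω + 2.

ω + 2

base 3: 8 = 2·3 + 2; at 4: 2·4 + 2 = 10; next = 9
base 4: 9 = 2·4 + 1; at 5: 2·5 + 1 = 11; next = 10
base 5: 10 = 2·5; at 6: 2·6 = 12; next = 11
base 6: 11 = 6 + 5; at 7: 7 + 5 = 12; next = 11
base 7: 11 = 7 + 4; at 8: 8 + 4 = 12; next = 11
base 8: 11 = 8 + 3; at 9: 9 + 3 = 12; next = 11
base 9: 11 = 9 + 2; at 10: 10 + 2 = 12; next = 11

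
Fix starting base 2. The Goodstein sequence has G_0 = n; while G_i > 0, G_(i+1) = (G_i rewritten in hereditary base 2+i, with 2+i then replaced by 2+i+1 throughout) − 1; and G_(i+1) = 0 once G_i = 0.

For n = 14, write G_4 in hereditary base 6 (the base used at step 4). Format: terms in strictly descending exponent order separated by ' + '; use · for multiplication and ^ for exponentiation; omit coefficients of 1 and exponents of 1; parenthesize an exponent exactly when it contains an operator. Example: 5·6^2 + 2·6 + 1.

6^(6 + 1) + 5·6^5 + 5·6^4 + 5·6^3 + 5·6^2 + 5·6 + 5

G_0=14  [base 2] 2^(2 + 1) + 2^2 + 2  →[2↦3]→  3^(3 + 1) + 3^3 + 3 = 111  −1 ⇒ G_1=110
G_1=110  [base 3] 3^(3 + 1) + 3^3 + 2  →[3↦4]→  4^(4 + 1) + 4^4 + 2 = 1282  −1 ⇒ G_2=1281
G_2=1281  [base 4] 4^(4 + 1) + 4^4 + 1  →[4↦5]→  5^(5 + 1) + 5^5 + 1 = 18751  −1 ⇒ G_3=18750
G_3=18750  [base 5] 5^(5 + 1) + 5^5  →[5↦6]→  6^(6 + 1) + 6^6 = 326592  −1 ⇒ G_4=326591
G_4=326591  [base 6] 6^(6 + 1) + 5·6^5 + 5·6^4 + 5·6^3 + 5·6^2 + 5·6 + 5  →[6↦7]→  7^(7 + 1) + 5·7^5 + 5·7^4 + 5·7^3 + 5·7^2 + 5·7 + 5 = 5862841  −1 ⇒ G_5=5862840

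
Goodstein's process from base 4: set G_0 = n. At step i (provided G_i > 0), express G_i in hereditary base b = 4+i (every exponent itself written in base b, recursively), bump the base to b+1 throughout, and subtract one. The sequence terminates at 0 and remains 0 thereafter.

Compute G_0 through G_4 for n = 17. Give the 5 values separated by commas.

step 0: 17 = 4^2 + 1; sub 5 for 4: 5^2 + 1; = 26; G_1 = 26−1 = 25
step 1: 25 = 5^2; sub 6 for 5: 6^2; = 36; G_2 = 36−1 = 35
step 2: 35 = 5·6 + 5; sub 7 for 6: 5·7 + 5; = 40; G_3 = 40−1 = 39
step 3: 39 = 5·7 + 4; sub 8 for 7: 5·8 + 4; = 44; G_4 = 44−1 = 43

17, 25, 35, 39, 43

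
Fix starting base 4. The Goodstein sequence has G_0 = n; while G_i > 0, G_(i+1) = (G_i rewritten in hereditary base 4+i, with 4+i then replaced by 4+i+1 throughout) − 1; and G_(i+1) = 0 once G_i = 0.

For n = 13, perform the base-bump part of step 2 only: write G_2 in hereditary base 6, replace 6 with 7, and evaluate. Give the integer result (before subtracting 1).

i=0: 13 = 3·4 + 1 (b=4); 4→5: 3·5 + 1 = 16; 16−1 = 15
i=1: 15 = 3·5 (b=5); 5→6: 3·6 = 18; 18−1 = 17
i=2: 17 = 2·6 + 5 (b=6); 6→7: 2·7 + 5 = 19; 19−1 = 18

19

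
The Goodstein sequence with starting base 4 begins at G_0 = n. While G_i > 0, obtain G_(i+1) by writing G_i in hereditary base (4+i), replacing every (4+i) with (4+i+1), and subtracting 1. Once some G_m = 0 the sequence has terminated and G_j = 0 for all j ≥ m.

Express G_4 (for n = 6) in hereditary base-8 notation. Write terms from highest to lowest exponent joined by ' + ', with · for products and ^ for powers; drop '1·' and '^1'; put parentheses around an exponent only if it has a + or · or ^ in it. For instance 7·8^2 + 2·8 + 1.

[0] 6 ≡ 4 + 2 (base 4). Lift 5: 7. −1: 6.
[1] 6 ≡ 5 + 1 (base 5). Lift 6: 7. −1: 6.
[2] 6 ≡ 6 (base 6). Lift 7: 7. −1: 6.
[3] 6 ≡ 6 (base 7). Lift 8: 6. −1: 5.
[4] 5 ≡ 5 (base 8). Lift 9: 5. −1: 4.

5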